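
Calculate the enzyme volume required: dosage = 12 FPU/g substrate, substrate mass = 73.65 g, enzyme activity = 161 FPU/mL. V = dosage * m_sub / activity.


V = dosage * m_sub / activity
V = 12 * 73.65 / 161
V = 5.4894 mL

5.4894 mL


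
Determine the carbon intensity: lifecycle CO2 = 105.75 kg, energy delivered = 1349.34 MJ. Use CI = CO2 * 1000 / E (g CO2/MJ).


CI = CO2 * 1000 / E
= 105.75 * 1000 / 1349.34
= 78.3716 g CO2/MJ

78.3716 g CO2/MJ


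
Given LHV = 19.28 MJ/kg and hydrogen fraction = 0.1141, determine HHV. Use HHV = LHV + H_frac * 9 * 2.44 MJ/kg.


HHV = LHV + H_frac * 9 * 2.44
= 19.28 + 0.1141 * 9 * 2.44
= 21.7856 MJ/kg

21.7856 MJ/kg


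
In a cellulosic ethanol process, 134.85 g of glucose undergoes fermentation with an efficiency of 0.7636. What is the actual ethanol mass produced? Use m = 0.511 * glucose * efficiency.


Actual ethanol: m = 0.511 * 134.85 * 0.7636
m = 52.6184 g

52.6184 g


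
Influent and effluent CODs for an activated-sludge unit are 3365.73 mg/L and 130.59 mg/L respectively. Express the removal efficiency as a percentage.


eta = (COD_in - COD_out) / COD_in * 100
= (3365.73 - 130.59) / 3365.73 * 100
= 96.1200%

96.1200%


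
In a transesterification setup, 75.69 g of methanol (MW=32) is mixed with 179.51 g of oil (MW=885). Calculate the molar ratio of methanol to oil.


Molar ratio = n_MeOH / n_oil = (MeOH/32) / (oil/885) = (MeOH * 885) / (32 * oil)
= (75.69 * 885) / (32 * 179.51)
= 11.6612

11.6612


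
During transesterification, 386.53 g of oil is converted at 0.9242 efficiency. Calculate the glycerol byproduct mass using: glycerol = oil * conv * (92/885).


glycerol = oil * conv * (92/885)
= 386.53 * 0.9242 * 92 / 885
= 37.1359 g

37.1359 g


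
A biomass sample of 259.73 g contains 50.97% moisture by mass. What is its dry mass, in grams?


Wd = Ww * (1 - MC/100)
= 259.73 * (1 - 50.97/100)
= 127.3456 g

127.3456 g


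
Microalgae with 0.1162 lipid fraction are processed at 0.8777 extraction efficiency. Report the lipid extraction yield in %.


Y = lipid_content * extraction_eff * 100
= 0.1162 * 0.8777 * 100
= 10.1989%

10.1989%


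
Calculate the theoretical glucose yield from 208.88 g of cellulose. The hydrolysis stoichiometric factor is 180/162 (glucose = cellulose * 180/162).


glucose = cellulose * 180/162
= 208.88 * 180/162
= 232.0889 g

232.0889 g


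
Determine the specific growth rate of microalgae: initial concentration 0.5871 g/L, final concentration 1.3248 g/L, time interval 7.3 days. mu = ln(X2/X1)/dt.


mu = ln(X2/X1) / dt
= ln(1.3248/0.5871) / 7.3
= 0.1115 per day

0.1115 per day


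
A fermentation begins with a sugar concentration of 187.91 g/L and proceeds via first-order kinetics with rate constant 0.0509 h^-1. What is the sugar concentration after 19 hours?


S = S0 * exp(-k * t)
S = 187.91 * exp(-0.0509 * 19)
S = 71.4404 g/L

71.4404 g/L


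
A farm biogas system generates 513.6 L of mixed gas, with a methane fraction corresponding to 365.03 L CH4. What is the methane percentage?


CH4% = V_CH4 / V_total * 100
= 365.03 / 513.6 * 100
= 71.0728%

71.0728%


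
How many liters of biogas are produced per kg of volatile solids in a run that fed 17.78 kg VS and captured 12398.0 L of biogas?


Y = V / VS
= 12398.0 / 17.78
= 697.3003 L/kg VS

697.3003 L/kg VS


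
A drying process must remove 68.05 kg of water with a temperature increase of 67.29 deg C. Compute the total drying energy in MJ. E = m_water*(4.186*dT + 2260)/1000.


E = m_water * (4.186 * dT + 2260) / 1000
= 68.05 * (4.186 * 67.29 + 2260) / 1000
= 172.9610 MJ

172.9610 MJ


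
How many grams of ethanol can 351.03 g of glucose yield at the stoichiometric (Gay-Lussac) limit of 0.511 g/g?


Theoretical ethanol yield: m_EtOH = 0.511 * m_glucose
m_EtOH = 0.511 * 351.03 = 179.3763 g

179.3763 g


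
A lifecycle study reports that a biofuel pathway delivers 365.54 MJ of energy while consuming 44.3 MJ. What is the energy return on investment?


EROI = E_out / E_in
= 365.54 / 44.3
= 8.2515

8.2515


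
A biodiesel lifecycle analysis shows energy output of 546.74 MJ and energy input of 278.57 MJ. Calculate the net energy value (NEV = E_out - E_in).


NEV = E_out - E_in
= 546.74 - 278.57
= 268.1700 MJ

268.1700 MJ


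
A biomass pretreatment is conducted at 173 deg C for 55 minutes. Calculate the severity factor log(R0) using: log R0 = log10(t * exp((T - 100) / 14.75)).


logR0 = log10(t * exp((T - 100) / 14.75))
= log10(55 * exp((173 - 100) / 14.75))
= 3.8898

3.8898


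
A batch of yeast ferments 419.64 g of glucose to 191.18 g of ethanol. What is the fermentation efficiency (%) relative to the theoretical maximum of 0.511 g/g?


Fermentation efficiency = (actual / (0.511 * glucose)) * 100
= (191.18 / (0.511 * 419.64)) * 100
= 89.1548%

89.1548%


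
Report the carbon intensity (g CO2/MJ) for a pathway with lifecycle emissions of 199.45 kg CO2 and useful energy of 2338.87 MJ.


CI = CO2 * 1000 / E
= 199.45 * 1000 / 2338.87
= 85.2762 g CO2/MJ

85.2762 g CO2/MJ


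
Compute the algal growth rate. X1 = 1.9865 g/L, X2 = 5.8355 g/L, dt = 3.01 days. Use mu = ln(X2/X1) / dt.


mu = ln(X2/X1) / dt
= ln(5.8355/1.9865) / 3.01
= 0.3580 per day

0.3580 per day


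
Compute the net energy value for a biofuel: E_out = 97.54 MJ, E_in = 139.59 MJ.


NEV = E_out - E_in
= 97.54 - 139.59
= -42.0500 MJ

-42.0500 MJ


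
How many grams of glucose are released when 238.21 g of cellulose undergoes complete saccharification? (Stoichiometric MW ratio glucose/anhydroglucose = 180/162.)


glucose = cellulose * 180/162
= 238.21 * 180/162
= 264.6778 g

264.6778 g


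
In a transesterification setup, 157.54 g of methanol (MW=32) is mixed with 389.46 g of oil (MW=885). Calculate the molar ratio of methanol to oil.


Molar ratio = n_MeOH / n_oil = (MeOH/32) / (oil/885) = (MeOH * 885) / (32 * oil)
= (157.54 * 885) / (32 * 389.46)
= 11.1872

11.1872


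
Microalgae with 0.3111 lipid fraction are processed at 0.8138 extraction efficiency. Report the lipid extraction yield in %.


Y = lipid_content * extraction_eff * 100
= 0.3111 * 0.8138 * 100
= 25.3173%

25.3173%


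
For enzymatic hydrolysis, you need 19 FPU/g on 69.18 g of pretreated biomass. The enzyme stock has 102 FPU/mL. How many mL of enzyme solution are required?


V = dosage * m_sub / activity
V = 19 * 69.18 / 102
V = 12.8865 mL

12.8865 mL


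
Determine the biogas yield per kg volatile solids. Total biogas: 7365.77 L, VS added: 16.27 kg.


Y = V / VS
= 7365.77 / 16.27
= 452.7210 L/kg VS

452.7210 L/kg VS


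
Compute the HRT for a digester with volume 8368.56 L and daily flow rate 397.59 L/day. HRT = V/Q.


HRT = V / Q
= 8368.56 / 397.59
= 21.0482 days

21.0482 days


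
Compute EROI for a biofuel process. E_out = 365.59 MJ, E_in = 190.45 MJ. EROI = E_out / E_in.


EROI = E_out / E_in
= 365.59 / 190.45
= 1.9196

1.9196


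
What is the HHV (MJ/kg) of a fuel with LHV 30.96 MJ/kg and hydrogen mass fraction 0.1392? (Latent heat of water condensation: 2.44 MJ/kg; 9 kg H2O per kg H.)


HHV = LHV + H_frac * 9 * 2.44
= 30.96 + 0.1392 * 9 * 2.44
= 34.0168 MJ/kg

34.0168 MJ/kg


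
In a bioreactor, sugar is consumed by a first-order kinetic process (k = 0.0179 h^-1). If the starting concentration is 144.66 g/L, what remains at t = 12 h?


S = S0 * exp(-k * t)
S = 144.66 * exp(-0.0179 * 12)
S = 116.6976 g/L

116.6976 g/L


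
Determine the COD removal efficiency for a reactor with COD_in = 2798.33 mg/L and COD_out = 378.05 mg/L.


eta = (COD_in - COD_out) / COD_in * 100
= (2798.33 - 378.05) / 2798.33 * 100
= 86.4902%

86.4902%


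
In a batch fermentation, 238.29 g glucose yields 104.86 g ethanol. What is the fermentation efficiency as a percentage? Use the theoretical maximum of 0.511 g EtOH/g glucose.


Fermentation efficiency = (actual / (0.511 * glucose)) * 100
= (104.86 / (0.511 * 238.29)) * 100
= 86.1159%

86.1159%


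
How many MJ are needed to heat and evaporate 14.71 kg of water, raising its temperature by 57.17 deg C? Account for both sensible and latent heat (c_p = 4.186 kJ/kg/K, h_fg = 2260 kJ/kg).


E = m_water * (4.186 * dT + 2260) / 1000
= 14.71 * (4.186 * 57.17 + 2260) / 1000
= 36.7649 MJ

36.7649 MJ


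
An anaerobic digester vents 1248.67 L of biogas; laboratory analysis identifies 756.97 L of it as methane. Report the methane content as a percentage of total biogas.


CH4% = V_CH4 / V_total * 100
= 756.97 / 1248.67 * 100
= 60.6221%

60.6221%


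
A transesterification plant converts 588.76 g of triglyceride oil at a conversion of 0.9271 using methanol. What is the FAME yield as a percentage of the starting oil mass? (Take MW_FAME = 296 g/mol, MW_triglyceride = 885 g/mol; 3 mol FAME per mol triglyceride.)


m_FAME = oil * conv * (3 * 296 / 885) = oil * conv * (888/885)
= 588.76 * 0.9271 * 888 / 885
= 547.6897 g
Y = m_FAME / oil * 100 = conv * (888/885) * 100
= 0.9271 * 888 / 885 * 100
= 93.02%

93.02%


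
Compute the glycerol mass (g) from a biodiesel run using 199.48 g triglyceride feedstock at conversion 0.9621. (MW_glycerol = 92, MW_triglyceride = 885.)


glycerol = oil * conv * (92/885)
= 199.48 * 0.9621 * 92 / 885
= 19.9510 g

19.9510 g


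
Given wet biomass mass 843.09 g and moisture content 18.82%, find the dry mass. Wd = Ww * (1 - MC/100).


Wd = Ww * (1 - MC/100)
= 843.09 * (1 - 18.82/100)
= 684.4205 g

684.4205 g


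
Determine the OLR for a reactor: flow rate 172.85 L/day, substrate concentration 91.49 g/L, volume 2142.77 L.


OLR = Q * S / V
= 172.85 * 91.49 / 2142.77
= 7.3802 g/L/day

7.3802 g/L/day


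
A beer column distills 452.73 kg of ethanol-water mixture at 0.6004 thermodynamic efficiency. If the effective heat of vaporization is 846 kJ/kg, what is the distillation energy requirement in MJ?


E = m * 846 / (eta * 1000)
= 452.73 * 846 / (0.6004 * 1000)
= 637.9240 MJ

637.9240 MJ


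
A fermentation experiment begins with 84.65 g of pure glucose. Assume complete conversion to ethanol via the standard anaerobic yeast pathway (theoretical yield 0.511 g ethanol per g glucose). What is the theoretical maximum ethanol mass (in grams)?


Theoretical ethanol yield: m_EtOH = 0.511 * m_glucose
m_EtOH = 0.511 * 84.65 = 43.2562 g

43.2562 g


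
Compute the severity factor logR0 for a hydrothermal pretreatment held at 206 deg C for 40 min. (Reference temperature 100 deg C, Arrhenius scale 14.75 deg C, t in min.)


logR0 = log10(t * exp((T - 100) / 14.75))
= log10(40 * exp((206 - 100) / 14.75))
= 4.7231

4.7231


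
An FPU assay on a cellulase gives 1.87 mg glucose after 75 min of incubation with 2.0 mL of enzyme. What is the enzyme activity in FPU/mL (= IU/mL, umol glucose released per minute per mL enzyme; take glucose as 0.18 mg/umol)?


Activity = glucose_mg / (0.18 mg/umol * V_mL * t_min)
= 1.87 / (0.18 * 2.0 * 75)
= 0.0693 FPU/mL

0.0693 FPU/mL


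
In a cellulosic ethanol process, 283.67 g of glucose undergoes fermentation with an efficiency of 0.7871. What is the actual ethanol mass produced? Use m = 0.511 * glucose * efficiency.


Actual ethanol: m = 0.511 * 283.67 * 0.7871
m = 114.0944 g

114.0944 g


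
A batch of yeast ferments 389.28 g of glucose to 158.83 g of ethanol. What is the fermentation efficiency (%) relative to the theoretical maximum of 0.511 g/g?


Fermentation efficiency = (actual / (0.511 * glucose)) * 100
= (158.83 / (0.511 * 389.28)) * 100
= 79.8453%

79.8453%


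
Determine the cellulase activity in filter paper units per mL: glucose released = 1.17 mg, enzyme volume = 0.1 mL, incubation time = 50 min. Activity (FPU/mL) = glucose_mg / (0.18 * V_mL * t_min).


Activity = glucose_mg / (0.18 mg/umol * V_mL * t_min)
= 1.17 / (0.18 * 0.1 * 50)
= 1.3000 FPU/mL

1.3000 FPU/mL


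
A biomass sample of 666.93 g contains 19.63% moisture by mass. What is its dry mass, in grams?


Wd = Ww * (1 - MC/100)
= 666.93 * (1 - 19.63/100)
= 536.0116 g

536.0116 g


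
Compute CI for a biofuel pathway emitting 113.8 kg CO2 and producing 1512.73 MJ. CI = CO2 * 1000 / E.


CI = CO2 * 1000 / E
= 113.8 * 1000 / 1512.73
= 75.2282 g CO2/MJ

75.2282 g CO2/MJ


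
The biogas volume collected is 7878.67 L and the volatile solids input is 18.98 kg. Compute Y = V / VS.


Y = V / VS
= 7878.67 / 18.98
= 415.1038 L/kg VS

415.1038 L/kg VS


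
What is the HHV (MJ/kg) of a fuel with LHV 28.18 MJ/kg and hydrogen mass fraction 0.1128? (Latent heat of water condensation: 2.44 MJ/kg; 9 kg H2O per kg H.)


HHV = LHV + H_frac * 9 * 2.44
= 28.18 + 0.1128 * 9 * 2.44
= 30.6571 MJ/kg

30.6571 MJ/kg


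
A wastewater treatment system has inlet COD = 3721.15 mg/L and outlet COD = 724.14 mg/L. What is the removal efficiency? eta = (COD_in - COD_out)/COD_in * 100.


eta = (COD_in - COD_out) / COD_in * 100
= (3721.15 - 724.14) / 3721.15 * 100
= 80.5399%

80.5399%


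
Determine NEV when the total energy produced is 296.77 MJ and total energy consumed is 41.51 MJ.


NEV = E_out - E_in
= 296.77 - 41.51
= 255.2600 MJ

255.2600 MJ


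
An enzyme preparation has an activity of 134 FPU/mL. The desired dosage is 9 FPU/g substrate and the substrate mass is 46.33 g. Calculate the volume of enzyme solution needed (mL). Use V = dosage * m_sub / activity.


V = dosage * m_sub / activity
V = 9 * 46.33 / 134
V = 3.1117 mL

3.1117 mL


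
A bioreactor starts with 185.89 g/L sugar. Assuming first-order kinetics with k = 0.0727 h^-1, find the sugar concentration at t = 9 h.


S = S0 * exp(-k * t)
S = 185.89 * exp(-0.0727 * 9)
S = 96.6267 g/L

96.6267 g/L


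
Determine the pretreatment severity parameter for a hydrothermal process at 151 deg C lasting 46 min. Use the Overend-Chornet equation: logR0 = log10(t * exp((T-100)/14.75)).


logR0 = log10(t * exp((T - 100) / 14.75))
= log10(46 * exp((151 - 100) / 14.75))
= 3.1644

3.1644


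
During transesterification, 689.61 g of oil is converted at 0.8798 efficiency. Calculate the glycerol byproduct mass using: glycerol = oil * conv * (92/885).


glycerol = oil * conv * (92/885)
= 689.61 * 0.8798 * 92 / 885
= 63.0713 g

63.0713 g


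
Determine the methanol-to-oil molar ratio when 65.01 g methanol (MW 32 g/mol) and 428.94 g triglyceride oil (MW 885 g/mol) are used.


Molar ratio = n_MeOH / n_oil = (MeOH/32) / (oil/885) = (MeOH * 885) / (32 * oil)
= (65.01 * 885) / (32 * 428.94)
= 4.1916

4.1916


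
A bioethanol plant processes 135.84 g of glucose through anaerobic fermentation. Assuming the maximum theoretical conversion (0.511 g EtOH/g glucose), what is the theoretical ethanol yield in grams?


Theoretical ethanol yield: m_EtOH = 0.511 * m_glucose
m_EtOH = 0.511 * 135.84 = 69.4142 g

69.4142 g


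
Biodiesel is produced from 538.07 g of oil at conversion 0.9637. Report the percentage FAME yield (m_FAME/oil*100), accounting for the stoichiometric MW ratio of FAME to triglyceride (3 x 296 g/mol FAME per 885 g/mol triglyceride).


m_FAME = oil * conv * (3 * 296 / 885) = oil * conv * (888/885)
= 538.07 * 0.9637 * 888 / 885
= 520.2958 g
Y = m_FAME / oil * 100 = conv * (888/885) * 100
= 0.9637 * 888 / 885 * 100
= 96.70%

96.70%


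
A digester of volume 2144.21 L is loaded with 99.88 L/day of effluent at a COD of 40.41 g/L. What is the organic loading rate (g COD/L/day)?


OLR = Q * S / V
= 99.88 * 40.41 / 2144.21
= 1.8823 g/L/day

1.8823 g/L/day


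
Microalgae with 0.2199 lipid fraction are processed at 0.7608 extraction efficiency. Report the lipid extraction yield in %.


Y = lipid_content * extraction_eff * 100
= 0.2199 * 0.7608 * 100
= 16.7300%

16.7300%


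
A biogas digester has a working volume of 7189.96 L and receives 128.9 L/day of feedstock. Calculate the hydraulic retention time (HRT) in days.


HRT = V / Q
= 7189.96 / 128.9
= 55.7794 days

55.7794 days


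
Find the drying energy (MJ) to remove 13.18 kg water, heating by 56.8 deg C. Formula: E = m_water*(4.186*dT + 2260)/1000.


E = m_water * (4.186 * dT + 2260) / 1000
= 13.18 * (4.186 * 56.8 + 2260) / 1000
= 32.9205 MJ

32.9205 MJ


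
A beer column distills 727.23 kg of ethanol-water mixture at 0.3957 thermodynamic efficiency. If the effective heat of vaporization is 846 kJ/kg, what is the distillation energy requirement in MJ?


E = m * 846 / (eta * 1000)
= 727.23 * 846 / (0.3957 * 1000)
= 1554.8056 MJ

1554.8056 MJ


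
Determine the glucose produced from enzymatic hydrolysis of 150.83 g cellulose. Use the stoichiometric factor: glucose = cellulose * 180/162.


glucose = cellulose * 180/162
= 150.83 * 180/162
= 167.5889 g

167.5889 g


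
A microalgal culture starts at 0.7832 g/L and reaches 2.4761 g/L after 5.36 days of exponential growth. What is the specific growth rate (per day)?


mu = ln(X2/X1) / dt
= ln(2.4761/0.7832) / 5.36
= 0.2147 per day

0.2147 per day


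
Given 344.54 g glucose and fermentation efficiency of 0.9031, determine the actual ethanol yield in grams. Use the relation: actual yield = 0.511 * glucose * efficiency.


Actual ethanol: m = 0.511 * 344.54 * 0.9031
m = 158.9997 g

158.9997 g


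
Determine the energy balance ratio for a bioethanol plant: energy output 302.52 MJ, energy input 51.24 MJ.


EROI = E_out / E_in
= 302.52 / 51.24
= 5.9040

5.9040


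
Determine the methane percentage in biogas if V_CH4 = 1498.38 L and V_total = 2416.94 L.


CH4% = V_CH4 / V_total * 100
= 1498.38 / 2416.94 * 100
= 61.9949%

61.9949%


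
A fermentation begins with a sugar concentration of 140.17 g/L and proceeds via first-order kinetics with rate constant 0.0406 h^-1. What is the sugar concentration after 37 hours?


S = S0 * exp(-k * t)
S = 140.17 * exp(-0.0406 * 37)
S = 31.2074 g/L

31.2074 g/L


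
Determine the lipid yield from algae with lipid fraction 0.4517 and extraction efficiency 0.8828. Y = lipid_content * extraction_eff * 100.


Y = lipid_content * extraction_eff * 100
= 0.4517 * 0.8828 * 100
= 39.8761%

39.8761%


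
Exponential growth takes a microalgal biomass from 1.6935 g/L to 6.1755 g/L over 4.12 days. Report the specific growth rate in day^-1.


mu = ln(X2/X1) / dt
= ln(6.1755/1.6935) / 4.12
= 0.3140 per day

0.3140 per day


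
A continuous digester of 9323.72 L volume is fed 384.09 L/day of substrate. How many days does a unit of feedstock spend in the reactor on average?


HRT = V / Q
= 9323.72 / 384.09
= 24.2748 days

24.2748 days


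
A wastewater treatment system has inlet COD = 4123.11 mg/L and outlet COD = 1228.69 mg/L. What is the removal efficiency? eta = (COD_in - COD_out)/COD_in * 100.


eta = (COD_in - COD_out) / COD_in * 100
= (4123.11 - 1228.69) / 4123.11 * 100
= 70.1999%

70.1999%


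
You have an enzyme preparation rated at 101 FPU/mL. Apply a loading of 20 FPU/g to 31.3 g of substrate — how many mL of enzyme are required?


V = dosage * m_sub / activity
V = 20 * 31.3 / 101
V = 6.1980 mL

6.1980 mL


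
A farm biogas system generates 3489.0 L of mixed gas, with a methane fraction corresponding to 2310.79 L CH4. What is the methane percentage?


CH4% = V_CH4 / V_total * 100
= 2310.79 / 3489.0 * 100
= 66.2307%

66.2307%


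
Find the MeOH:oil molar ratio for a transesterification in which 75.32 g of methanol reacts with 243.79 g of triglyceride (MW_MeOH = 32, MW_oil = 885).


Molar ratio = n_MeOH / n_oil = (MeOH/32) / (oil/885) = (MeOH * 885) / (32 * oil)
= (75.32 * 885) / (32 * 243.79)
= 8.5445

8.5445


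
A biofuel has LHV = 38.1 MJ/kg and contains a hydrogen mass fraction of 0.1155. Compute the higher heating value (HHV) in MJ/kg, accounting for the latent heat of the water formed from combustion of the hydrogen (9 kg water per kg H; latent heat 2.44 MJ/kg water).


HHV = LHV + H_frac * 9 * 2.44
= 38.1 + 0.1155 * 9 * 2.44
= 40.6364 MJ/kg

40.6364 MJ/kg


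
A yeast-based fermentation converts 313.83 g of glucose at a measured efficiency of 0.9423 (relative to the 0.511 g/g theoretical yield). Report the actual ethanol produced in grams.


Actual ethanol: m = 0.511 * 313.83 * 0.9423
m = 151.1139 g

151.1139 g


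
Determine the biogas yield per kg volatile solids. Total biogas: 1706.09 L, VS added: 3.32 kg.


Y = V / VS
= 1706.09 / 3.32
= 513.8825 L/kg VS

513.8825 L/kg VS


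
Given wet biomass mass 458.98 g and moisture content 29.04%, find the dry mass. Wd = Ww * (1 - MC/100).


Wd = Ww * (1 - MC/100)
= 458.98 * (1 - 29.04/100)
= 325.6922 g

325.6922 g


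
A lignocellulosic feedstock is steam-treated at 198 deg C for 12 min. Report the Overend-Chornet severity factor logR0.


logR0 = log10(t * exp((T - 100) / 14.75))
= log10(12 * exp((198 - 100) / 14.75))
= 3.9647

3.9647


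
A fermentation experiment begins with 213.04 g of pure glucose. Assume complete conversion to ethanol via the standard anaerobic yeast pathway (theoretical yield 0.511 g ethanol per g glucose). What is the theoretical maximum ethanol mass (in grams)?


Theoretical ethanol yield: m_EtOH = 0.511 * m_glucose
m_EtOH = 0.511 * 213.04 = 108.8634 g

108.8634 g


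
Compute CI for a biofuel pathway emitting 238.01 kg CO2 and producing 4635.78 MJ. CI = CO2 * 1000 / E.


CI = CO2 * 1000 / E
= 238.01 * 1000 / 4635.78
= 51.3420 g CO2/MJ

51.3420 g CO2/MJ


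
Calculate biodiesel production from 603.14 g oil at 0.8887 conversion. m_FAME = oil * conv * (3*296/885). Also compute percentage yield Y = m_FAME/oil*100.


m_FAME = oil * conv * (3 * 296 / 885) = oil * conv * (888/885)
= 603.14 * 0.8887 * 888 / 885
= 537.8275 g
Y = m_FAME / oil * 100 = conv * (888/885) * 100
= 0.8887 * 888 / 885 * 100
= 89.17%

537.8275 g FAME; Y = 89.17%


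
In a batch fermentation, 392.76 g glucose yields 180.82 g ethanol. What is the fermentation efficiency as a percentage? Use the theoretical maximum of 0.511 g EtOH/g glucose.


Fermentation efficiency = (actual / (0.511 * glucose)) * 100
= (180.82 / (0.511 * 392.76)) * 100
= 90.0945%

90.0945%


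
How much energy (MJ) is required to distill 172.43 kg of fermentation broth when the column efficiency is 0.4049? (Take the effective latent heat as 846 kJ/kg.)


E = m * 846 / (eta * 1000)
= 172.43 * 846 / (0.4049 * 1000)
= 360.2761 MJ

360.2761 MJ


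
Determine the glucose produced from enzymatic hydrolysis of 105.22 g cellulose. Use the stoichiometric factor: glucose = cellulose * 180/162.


glucose = cellulose * 180/162
= 105.22 * 180/162
= 116.9111 g

116.9111 g


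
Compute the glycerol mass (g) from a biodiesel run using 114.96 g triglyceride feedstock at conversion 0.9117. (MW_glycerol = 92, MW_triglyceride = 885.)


glycerol = oil * conv * (92/885)
= 114.96 * 0.9117 * 92 / 885
= 10.8954 g

10.8954 g


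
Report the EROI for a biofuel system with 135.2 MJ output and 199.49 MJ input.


EROI = E_out / E_in
= 135.2 / 199.49
= 0.6777

0.6777


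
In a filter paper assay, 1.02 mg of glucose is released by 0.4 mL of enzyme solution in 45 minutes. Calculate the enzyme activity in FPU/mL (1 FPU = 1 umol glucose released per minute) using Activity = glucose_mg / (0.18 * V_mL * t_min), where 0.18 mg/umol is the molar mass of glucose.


Activity = glucose_mg / (0.18 mg/umol * V_mL * t_min)
= 1.02 / (0.18 * 0.4 * 45)
= 0.3148 FPU/mL

0.3148 FPU/mL


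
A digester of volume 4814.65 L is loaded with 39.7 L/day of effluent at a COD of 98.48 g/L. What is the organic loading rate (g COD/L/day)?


OLR = Q * S / V
= 39.7 * 98.48 / 4814.65
= 0.8120 g/L/day

0.8120 g/L/day


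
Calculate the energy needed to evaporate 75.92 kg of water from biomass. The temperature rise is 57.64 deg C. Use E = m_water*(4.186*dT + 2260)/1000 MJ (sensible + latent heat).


E = m_water * (4.186 * dT + 2260) / 1000
= 75.92 * (4.186 * 57.64 + 2260) / 1000
= 189.8973 MJ

189.8973 MJ


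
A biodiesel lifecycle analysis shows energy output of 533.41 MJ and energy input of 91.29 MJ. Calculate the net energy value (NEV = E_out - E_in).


NEV = E_out - E_in
= 533.41 - 91.29
= 442.1200 MJ

442.1200 MJ


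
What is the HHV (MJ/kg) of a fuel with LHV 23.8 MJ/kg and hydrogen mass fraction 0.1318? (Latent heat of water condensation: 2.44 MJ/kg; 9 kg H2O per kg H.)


HHV = LHV + H_frac * 9 * 2.44
= 23.8 + 0.1318 * 9 * 2.44
= 26.6943 MJ/kg

26.6943 MJ/kg


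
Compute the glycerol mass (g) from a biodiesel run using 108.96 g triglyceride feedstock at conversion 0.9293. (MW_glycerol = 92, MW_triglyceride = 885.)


glycerol = oil * conv * (92/885)
= 108.96 * 0.9293 * 92 / 885
= 10.5261 g

10.5261 g


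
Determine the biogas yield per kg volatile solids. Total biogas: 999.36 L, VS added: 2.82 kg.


Y = V / VS
= 999.36 / 2.82
= 354.3830 L/kg VS

354.3830 L/kg VS


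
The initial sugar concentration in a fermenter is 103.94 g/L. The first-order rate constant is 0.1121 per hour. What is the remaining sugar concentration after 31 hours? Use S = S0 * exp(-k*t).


S = S0 * exp(-k * t)
S = 103.94 * exp(-0.1121 * 31)
S = 3.2179 g/L

3.2179 g/L


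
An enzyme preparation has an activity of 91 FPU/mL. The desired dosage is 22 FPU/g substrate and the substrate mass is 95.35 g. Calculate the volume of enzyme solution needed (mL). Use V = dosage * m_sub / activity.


V = dosage * m_sub / activity
V = 22 * 95.35 / 91
V = 23.0516 mL

23.0516 mL


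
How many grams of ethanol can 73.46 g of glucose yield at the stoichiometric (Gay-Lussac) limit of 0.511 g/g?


Theoretical ethanol yield: m_EtOH = 0.511 * m_glucose
m_EtOH = 0.511 * 73.46 = 37.5381 g

37.5381 g


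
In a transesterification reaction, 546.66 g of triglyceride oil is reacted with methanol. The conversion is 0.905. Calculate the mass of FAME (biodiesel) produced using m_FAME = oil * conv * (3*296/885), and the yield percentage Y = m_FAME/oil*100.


m_FAME = oil * conv * (3 * 296 / 885) = oil * conv * (888/885)
= 546.66 * 0.905 * 888 / 885
= 496.4043 g
Y = m_FAME / oil * 100 = conv * (888/885) * 100
= 0.905 * 888 / 885 * 100
= 90.81%

496.4043 g FAME; Y = 90.81%


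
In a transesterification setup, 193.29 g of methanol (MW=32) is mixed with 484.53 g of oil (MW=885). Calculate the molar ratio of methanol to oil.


Molar ratio = n_MeOH / n_oil = (MeOH/32) / (oil/885) = (MeOH * 885) / (32 * oil)
= (193.29 * 885) / (32 * 484.53)
= 11.0327

11.0327


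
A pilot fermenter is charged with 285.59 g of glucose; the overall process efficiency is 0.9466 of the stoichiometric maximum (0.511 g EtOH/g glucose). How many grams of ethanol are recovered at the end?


Actual ethanol: m = 0.511 * 285.59 * 0.9466
m = 138.1435 g

138.1435 g


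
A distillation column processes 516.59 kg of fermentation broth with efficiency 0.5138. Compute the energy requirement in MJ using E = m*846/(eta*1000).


E = m * 846 / (eta * 1000)
= 516.59 * 846 / (0.5138 * 1000)
= 850.5939 MJ

850.5939 MJ


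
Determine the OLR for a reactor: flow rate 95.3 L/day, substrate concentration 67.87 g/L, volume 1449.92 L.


OLR = Q * S / V
= 95.3 * 67.87 / 1449.92
= 4.4609 g/L/day

4.4609 g/L/day


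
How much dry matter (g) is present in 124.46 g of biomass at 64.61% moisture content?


Wd = Ww * (1 - MC/100)
= 124.46 * (1 - 64.61/100)
= 44.0464 g

44.0464 g


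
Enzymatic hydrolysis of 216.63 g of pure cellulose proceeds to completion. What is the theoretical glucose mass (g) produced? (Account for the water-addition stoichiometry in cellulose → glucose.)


glucose = cellulose * 180/162
= 216.63 * 180/162
= 240.7000 g

240.7000 g


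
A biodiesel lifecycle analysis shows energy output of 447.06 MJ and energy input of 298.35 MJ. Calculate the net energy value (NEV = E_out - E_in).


NEV = E_out - E_in
= 447.06 - 298.35
= 148.7100 MJ

148.7100 MJ


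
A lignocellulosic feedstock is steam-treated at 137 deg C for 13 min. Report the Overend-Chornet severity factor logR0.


logR0 = log10(t * exp((T - 100) / 14.75))
= log10(13 * exp((137 - 100) / 14.75))
= 2.2034

2.2034


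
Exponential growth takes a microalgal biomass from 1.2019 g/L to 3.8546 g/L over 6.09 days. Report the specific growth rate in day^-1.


mu = ln(X2/X1) / dt
= ln(3.8546/1.2019) / 6.09
= 0.1914 per day

0.1914 per day


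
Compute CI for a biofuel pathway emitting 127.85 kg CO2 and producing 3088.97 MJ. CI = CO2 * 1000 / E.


CI = CO2 * 1000 / E
= 127.85 * 1000 / 3088.97
= 41.3892 g CO2/MJ

41.3892 g CO2/MJ


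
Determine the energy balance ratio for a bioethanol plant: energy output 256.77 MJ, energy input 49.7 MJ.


EROI = E_out / E_in
= 256.77 / 49.7
= 5.1664

5.1664


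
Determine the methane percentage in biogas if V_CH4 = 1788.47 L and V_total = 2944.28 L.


CH4% = V_CH4 / V_total * 100
= 1788.47 / 2944.28 * 100
= 60.7439%

60.7439%


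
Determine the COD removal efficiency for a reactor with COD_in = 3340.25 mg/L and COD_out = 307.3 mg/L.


eta = (COD_in - COD_out) / COD_in * 100
= (3340.25 - 307.3) / 3340.25 * 100
= 90.8001%

90.8001%


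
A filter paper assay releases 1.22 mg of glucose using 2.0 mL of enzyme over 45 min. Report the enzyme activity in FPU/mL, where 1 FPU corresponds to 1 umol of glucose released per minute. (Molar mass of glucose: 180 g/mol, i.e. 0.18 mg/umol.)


Activity = glucose_mg / (0.18 mg/umol * V_mL * t_min)
= 1.22 / (0.18 * 2.0 * 45)
= 0.0753 FPU/mL

0.0753 FPU/mL


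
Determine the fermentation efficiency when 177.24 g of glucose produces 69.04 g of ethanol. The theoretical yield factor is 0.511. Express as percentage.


Fermentation efficiency = (actual / (0.511 * glucose)) * 100
= (69.04 / (0.511 * 177.24)) * 100
= 76.2286%

76.2286%


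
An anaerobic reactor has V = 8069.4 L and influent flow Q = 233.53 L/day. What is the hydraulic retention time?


HRT = V / Q
= 8069.4 / 233.53
= 34.5540 days

34.5540 days


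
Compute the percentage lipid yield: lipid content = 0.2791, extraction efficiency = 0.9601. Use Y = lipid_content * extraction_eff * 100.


Y = lipid_content * extraction_eff * 100
= 0.2791 * 0.9601 * 100
= 26.7964%

26.7964%


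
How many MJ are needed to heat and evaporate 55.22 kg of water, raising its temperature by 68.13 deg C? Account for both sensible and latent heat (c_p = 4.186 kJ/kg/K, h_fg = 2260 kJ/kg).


E = m_water * (4.186 * dT + 2260) / 1000
= 55.22 * (4.186 * 68.13 + 2260) / 1000
= 140.5455 MJ

140.5455 MJ


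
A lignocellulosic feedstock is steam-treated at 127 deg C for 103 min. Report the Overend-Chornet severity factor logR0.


logR0 = log10(t * exp((T - 100) / 14.75))
= log10(103 * exp((127 - 100) / 14.75))
= 2.8078

2.8078


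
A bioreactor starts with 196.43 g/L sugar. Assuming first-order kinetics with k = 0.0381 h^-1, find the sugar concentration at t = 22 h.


S = S0 * exp(-k * t)
S = 196.43 * exp(-0.0381 * 22)
S = 84.9537 g/L

84.9537 g/L


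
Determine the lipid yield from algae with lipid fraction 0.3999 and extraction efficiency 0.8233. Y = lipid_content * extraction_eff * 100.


Y = lipid_content * extraction_eff * 100
= 0.3999 * 0.8233 * 100
= 32.9238%

32.9238%


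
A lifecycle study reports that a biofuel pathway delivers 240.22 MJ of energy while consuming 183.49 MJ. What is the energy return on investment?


EROI = E_out / E_in
= 240.22 / 183.49
= 1.3092

1.3092


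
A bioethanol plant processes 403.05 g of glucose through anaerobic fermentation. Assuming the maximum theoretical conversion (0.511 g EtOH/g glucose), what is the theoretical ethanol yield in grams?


Theoretical ethanol yield: m_EtOH = 0.511 * m_glucose
m_EtOH = 0.511 * 403.05 = 205.9586 g

205.9586 g


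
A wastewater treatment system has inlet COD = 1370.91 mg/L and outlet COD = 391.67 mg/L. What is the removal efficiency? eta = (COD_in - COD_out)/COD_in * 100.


eta = (COD_in - COD_out) / COD_in * 100
= (1370.91 - 391.67) / 1370.91 * 100
= 71.4299%

71.4299%


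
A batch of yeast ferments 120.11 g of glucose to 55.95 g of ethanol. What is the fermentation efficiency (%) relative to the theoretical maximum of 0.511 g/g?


Fermentation efficiency = (actual / (0.511 * glucose)) * 100
= (55.95 / (0.511 * 120.11)) * 100
= 91.1591%

91.1591%


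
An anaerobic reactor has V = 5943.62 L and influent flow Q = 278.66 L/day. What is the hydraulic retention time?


HRT = V / Q
= 5943.62 / 278.66
= 21.3293 days

21.3293 days


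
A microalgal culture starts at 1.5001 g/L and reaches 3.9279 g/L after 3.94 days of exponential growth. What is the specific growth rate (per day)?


mu = ln(X2/X1) / dt
= ln(3.9279/1.5001) / 3.94
= 0.2443 per day

0.2443 per day


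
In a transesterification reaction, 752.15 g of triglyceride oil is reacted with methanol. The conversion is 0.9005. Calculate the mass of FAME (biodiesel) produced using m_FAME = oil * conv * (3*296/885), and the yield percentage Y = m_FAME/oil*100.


m_FAME = oil * conv * (3 * 296 / 885) = oil * conv * (888/885)
= 752.15 * 0.9005 * 888 / 885
= 679.6070 g
Y = m_FAME / oil * 100 = conv * (888/885) * 100
= 0.9005 * 888 / 885 * 100
= 90.36%

679.6070 g FAME; Y = 90.36%


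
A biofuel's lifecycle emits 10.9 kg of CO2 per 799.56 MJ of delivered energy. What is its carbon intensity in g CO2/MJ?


CI = CO2 * 1000 / E
= 10.9 * 1000 / 799.56
= 13.6325 g CO2/MJ

13.6325 g CO2/MJ


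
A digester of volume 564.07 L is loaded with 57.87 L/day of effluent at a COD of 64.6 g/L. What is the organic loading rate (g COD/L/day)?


OLR = Q * S / V
= 57.87 * 64.6 / 564.07
= 6.6275 g/L/day

6.6275 g/L/day


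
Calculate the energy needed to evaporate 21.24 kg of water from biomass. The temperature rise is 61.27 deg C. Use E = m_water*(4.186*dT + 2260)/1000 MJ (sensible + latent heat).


E = m_water * (4.186 * dT + 2260) / 1000
= 21.24 * (4.186 * 61.27 + 2260) / 1000
= 53.4500 MJ

53.4500 MJ


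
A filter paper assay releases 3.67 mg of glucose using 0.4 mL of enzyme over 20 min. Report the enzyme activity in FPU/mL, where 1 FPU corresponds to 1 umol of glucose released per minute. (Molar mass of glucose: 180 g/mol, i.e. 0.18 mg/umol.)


Activity = glucose_mg / (0.18 mg/umol * V_mL * t_min)
= 3.67 / (0.18 * 0.4 * 20)
= 2.5486 FPU/mL

2.5486 FPU/mL


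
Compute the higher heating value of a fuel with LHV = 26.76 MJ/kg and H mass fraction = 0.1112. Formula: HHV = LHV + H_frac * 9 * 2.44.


HHV = LHV + H_frac * 9 * 2.44
= 26.76 + 0.1112 * 9 * 2.44
= 29.2020 MJ/kg

29.2020 MJ/kg


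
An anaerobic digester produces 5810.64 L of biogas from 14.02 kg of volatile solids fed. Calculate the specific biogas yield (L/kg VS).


Y = V / VS
= 5810.64 / 14.02
= 414.4536 L/kg VS

414.4536 L/kg VS


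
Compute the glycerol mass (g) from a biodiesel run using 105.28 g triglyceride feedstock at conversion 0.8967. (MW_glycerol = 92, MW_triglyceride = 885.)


glycerol = oil * conv * (92/885)
= 105.28 * 0.8967 * 92 / 885
= 9.8138 g

9.8138 g


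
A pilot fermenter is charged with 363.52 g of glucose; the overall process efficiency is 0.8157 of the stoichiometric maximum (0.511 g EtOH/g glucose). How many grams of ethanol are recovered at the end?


Actual ethanol: m = 0.511 * 363.52 * 0.8157
m = 151.5234 g

151.5234 g


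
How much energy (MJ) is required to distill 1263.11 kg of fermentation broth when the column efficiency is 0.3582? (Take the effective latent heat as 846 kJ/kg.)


E = m * 846 / (eta * 1000)
= 1263.11 * 846 / (0.3582 * 1000)
= 2983.2246 MJ

2983.2246 MJ


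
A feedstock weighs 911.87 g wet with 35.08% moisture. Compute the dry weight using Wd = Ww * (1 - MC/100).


Wd = Ww * (1 - MC/100)
= 911.87 * (1 - 35.08/100)
= 591.9860 g

591.9860 g


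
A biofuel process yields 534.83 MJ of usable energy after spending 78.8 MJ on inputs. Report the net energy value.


NEV = E_out - E_in
= 534.83 - 78.8
= 456.0300 MJ

456.0300 MJ


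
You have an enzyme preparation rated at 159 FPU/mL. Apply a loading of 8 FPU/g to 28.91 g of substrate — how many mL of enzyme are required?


V = dosage * m_sub / activity
V = 8 * 28.91 / 159
V = 1.4546 mL

1.4546 mL


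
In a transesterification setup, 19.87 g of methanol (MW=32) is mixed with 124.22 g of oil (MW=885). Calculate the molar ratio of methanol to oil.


Molar ratio = n_MeOH / n_oil = (MeOH/32) / (oil/885) = (MeOH * 885) / (32 * oil)
= (19.87 * 885) / (32 * 124.22)
= 4.4238

4.4238


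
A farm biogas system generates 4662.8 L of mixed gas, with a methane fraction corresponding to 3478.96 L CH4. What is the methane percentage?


CH4% = V_CH4 / V_total * 100
= 3478.96 / 4662.8 * 100
= 74.6110%

74.6110%


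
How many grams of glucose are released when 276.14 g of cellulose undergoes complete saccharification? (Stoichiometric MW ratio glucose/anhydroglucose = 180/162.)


glucose = cellulose * 180/162
= 276.14 * 180/162
= 306.8222 g

306.8222 g


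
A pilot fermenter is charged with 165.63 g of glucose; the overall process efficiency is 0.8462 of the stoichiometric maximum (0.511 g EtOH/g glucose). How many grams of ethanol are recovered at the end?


Actual ethanol: m = 0.511 * 165.63 * 0.8462
m = 71.6198 g

71.6198 g


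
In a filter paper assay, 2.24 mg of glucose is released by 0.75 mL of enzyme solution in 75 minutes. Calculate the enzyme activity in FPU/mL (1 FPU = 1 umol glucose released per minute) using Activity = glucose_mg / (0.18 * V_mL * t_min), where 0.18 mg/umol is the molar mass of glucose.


Activity = glucose_mg / (0.18 mg/umol * V_mL * t_min)
= 2.24 / (0.18 * 0.75 * 75)
= 0.2212 FPU/mL

0.2212 FPU/mL


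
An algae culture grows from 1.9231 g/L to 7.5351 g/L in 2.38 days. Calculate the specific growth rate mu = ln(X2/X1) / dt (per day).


mu = ln(X2/X1) / dt
= ln(7.5351/1.9231) / 2.38
= 0.5738 per day

0.5738 per day


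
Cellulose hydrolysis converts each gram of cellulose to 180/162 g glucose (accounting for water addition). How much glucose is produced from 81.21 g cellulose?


glucose = cellulose * 180/162
= 81.21 * 180/162
= 90.2333 g

90.2333 g


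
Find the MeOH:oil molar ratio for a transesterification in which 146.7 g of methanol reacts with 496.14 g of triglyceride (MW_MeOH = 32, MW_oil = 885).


Molar ratio = n_MeOH / n_oil = (MeOH/32) / (oil/885) = (MeOH * 885) / (32 * oil)
= (146.7 * 885) / (32 * 496.14)
= 8.1775

8.1775


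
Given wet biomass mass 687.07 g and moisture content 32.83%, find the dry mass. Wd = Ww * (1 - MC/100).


Wd = Ww * (1 - MC/100)
= 687.07 * (1 - 32.83/100)
= 461.5049 g

461.5049 g


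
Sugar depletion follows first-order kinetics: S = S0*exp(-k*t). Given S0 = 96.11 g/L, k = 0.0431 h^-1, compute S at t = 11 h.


S = S0 * exp(-k * t)
S = 96.11 * exp(-0.0431 * 11)
S = 59.8232 g/L

59.8232 g/L


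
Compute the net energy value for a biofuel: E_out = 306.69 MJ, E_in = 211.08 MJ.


NEV = E_out - E_in
= 306.69 - 211.08
= 95.6100 MJ

95.6100 MJ


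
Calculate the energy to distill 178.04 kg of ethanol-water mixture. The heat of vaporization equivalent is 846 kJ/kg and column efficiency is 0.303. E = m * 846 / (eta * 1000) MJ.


E = m * 846 / (eta * 1000)
= 178.04 * 846 / (0.303 * 1000)
= 497.1018 MJ

497.1018 MJ


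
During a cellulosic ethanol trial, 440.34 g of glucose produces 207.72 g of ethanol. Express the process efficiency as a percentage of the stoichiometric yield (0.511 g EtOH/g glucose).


Fermentation efficiency = (actual / (0.511 * glucose)) * 100
= (207.72 / (0.511 * 440.34)) * 100
= 92.3144%

92.3144%


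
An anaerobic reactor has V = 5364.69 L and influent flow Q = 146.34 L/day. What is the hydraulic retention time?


HRT = V / Q
= 5364.69 / 146.34
= 36.6591 days

36.6591 days


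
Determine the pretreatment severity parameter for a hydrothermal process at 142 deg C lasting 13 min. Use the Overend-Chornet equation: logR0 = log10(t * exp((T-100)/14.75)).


logR0 = log10(t * exp((T - 100) / 14.75))
= log10(13 * exp((142 - 100) / 14.75))
= 2.3506

2.3506
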